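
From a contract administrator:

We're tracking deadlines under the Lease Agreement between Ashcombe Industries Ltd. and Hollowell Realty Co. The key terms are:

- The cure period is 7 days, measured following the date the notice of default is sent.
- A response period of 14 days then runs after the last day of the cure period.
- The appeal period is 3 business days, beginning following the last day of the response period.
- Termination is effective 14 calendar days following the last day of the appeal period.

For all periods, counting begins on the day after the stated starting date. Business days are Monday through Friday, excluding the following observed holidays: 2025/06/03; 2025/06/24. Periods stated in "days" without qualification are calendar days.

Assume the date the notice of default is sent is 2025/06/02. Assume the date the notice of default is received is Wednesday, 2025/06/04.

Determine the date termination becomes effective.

The last day of the cure period: 2025/06/02 + 7 days = 2025/06/09.
The last day of the response period: 14 calendar days after 2025/06/09 is 2025/06/23.
From Monday, 2025/06/23, 3 business days (Jun 25, Jun 26, Jun 27, skipping weekends and the listed holiday on Jun 24) brings us to Friday, 2025/06/27, which is the last day of the appeal period.
The date termination becomes effective: 14 calendar days after 2025/06/27 is 2025/07/11.

2025/07/11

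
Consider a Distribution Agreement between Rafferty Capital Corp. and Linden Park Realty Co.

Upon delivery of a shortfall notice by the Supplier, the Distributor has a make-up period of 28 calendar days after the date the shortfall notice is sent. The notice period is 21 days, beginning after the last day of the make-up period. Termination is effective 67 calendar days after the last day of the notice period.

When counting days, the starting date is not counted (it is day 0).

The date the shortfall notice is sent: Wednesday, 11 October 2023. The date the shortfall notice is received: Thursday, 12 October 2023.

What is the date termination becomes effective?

4 February 2024

The last day of the make-up period: 28 calendar days after 11 October 2023 is 8 November 2023.
Adding 21 calendar days to 8 November 2023 gives 29 November 2023, which is the last day of the notice period.
The date termination becomes effective: 29 November 2023 + 67 days = 4 February 2024.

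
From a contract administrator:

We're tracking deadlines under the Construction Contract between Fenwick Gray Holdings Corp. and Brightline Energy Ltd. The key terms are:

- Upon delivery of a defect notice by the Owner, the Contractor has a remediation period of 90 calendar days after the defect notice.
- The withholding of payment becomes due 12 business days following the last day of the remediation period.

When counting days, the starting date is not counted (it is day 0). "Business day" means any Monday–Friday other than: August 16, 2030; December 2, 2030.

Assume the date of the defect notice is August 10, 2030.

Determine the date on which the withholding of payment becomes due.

The last day of the remediation period: August 10, 2030 + 90 days = November 8, 2030.
The date on which the withholding of payment becomes due: counting 12 business days from Friday, November 8, 2030 (Nov 11, Nov 12, Nov 13, Nov 14, …, Nov 22, Nov 25, Nov 26, skipping weekends) reaches Tuesday, November 26, 2030.

November 26, 2030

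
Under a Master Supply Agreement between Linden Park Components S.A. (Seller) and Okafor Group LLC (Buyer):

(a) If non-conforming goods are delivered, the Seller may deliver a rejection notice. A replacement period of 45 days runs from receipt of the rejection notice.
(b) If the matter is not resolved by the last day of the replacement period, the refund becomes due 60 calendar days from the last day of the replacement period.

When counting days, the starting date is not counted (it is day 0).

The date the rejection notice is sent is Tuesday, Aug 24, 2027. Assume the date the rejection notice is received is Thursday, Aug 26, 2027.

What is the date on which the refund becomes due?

Dec 9, 2027

Adding 45 calendar days to Aug 26, 2027 gives Oct 10, 2027, which is the last day of the replacement period.
Adding 60 calendar days to Oct 10, 2027 gives Dec 9, 2027, which is the date on which the refund becomes due.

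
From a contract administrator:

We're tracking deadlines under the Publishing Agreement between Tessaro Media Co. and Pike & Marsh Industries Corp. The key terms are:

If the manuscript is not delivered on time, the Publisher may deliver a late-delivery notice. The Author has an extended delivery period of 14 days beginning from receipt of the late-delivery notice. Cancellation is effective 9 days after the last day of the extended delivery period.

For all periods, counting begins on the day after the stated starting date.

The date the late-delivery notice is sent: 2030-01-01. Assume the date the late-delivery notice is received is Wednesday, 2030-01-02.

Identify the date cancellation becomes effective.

2030-01-25

The last day of the extended delivery period: 2030-01-02 + 14 days = 2030-01-16.
The date cancellation becomes effective: 2030-01-16 + 9 days = 2030-01-25.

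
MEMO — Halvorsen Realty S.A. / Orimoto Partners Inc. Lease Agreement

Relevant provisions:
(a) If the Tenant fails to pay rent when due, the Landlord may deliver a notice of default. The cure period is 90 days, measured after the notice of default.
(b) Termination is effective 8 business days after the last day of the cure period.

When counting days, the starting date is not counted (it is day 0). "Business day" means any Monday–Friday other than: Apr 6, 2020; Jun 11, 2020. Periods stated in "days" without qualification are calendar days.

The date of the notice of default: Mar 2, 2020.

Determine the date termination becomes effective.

The last day of the cure period: 90 calendar days after Mar 2, 2020 is May 31, 2020.
The date termination becomes effective: 8 business days after Sunday, May 31, 2020, skipping weekends — Jun 1, Jun 2, Jun 3, Jun 4, Jun 5, Jun 8, Jun 9, Jun 10 — lands on Wednesday, Jun 10, 2020.

Jun 10, 2020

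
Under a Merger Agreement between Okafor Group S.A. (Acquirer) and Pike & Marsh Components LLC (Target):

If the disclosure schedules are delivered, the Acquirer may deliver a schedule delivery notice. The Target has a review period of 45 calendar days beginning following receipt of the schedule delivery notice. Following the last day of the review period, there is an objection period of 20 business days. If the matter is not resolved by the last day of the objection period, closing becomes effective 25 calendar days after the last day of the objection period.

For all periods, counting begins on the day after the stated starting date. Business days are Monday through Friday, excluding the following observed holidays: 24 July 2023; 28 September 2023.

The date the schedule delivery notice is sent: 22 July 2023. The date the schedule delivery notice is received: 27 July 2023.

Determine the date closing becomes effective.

3 November 2023

The last day of the review period: 45 calendar days after 27 July 2023 is 10 September 2023.
From Sunday, 10 September 2023, 20 business days (Sep 11, Sep 12, Sep 13, Sep 14, …, Oct 5, Oct 6, Oct 9, skipping weekends and the listed holiday on Sep 28) brings us to Monday, 9 October 2023, which is the last day of the objection period.
The date closing becomes effective: 25 calendar days after 9 October 2023 is 3 November 2023.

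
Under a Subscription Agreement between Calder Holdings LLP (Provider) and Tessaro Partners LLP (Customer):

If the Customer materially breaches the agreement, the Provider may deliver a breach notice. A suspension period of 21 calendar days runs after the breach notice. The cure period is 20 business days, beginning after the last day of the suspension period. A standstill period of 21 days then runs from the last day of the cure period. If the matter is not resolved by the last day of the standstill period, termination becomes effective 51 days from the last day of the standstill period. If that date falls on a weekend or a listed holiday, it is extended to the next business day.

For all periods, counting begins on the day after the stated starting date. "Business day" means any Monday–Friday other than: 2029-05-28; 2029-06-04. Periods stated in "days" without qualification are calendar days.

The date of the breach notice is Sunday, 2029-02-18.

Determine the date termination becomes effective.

2029-06-18

Adding 21 calendar days to 2029-02-18 gives 2029-03-11, which is the last day of the suspension period.
The last day of the cure period: 20 business days after Sunday, 2029-03-11, skipping weekends — Mar 12, Mar 13, Mar 14, Mar 15, …, Apr 4, Apr 5, Apr 6 — lands on Friday, 2029-04-06.
Adding 21 calendar days to 2029-04-06 gives 2029-04-27, which is the last day of the standstill period.
Adding 51 calendar days to 2029-04-27 gives 2029-06-17, which is the date termination becomes effective. That falls on a Sunday, so it rolls to the next business day, Monday, 2029-06-18.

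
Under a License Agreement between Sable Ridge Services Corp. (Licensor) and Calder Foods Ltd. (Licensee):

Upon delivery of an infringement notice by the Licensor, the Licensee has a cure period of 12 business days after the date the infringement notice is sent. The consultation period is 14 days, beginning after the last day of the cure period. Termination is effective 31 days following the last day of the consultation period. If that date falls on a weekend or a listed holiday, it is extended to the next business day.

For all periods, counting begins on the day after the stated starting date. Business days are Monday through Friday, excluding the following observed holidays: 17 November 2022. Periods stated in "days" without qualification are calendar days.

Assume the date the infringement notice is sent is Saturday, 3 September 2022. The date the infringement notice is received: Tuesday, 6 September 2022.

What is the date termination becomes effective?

4 November 2022

The last day of the cure period: 12 business days after Saturday, 3 September 2022, skipping weekends — Sep 5, Sep 6, Sep 7, Sep 8, …, Sep 16, Sep 19, Sep 20 — lands on Tuesday, 20 September 2022.
Adding 14 calendar days to 20 September 2022 gives 4 October 2022, which is the last day of the consultation period.
The date termination becomes effective: 4 October 2022 + 31 days = 4 November 2022. 4 November 2022 is a Friday and is not a listed holiday, so no roll-forward applies.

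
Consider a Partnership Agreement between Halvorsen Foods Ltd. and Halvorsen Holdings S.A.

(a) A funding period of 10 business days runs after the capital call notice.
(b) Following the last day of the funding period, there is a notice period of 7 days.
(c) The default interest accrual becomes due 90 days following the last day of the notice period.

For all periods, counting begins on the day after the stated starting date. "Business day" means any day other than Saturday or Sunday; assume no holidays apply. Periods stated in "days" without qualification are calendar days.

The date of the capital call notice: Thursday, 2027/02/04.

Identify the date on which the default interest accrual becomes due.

From Thursday, 2027/02/04, 10 business days (Feb 5, Feb 8, Feb 9, Feb 10, Feb 11, Feb 12, Feb 15, Feb 16, Feb 17, Feb 18, skipping weekends) brings us to Thursday, 2027/02/18, which is the last day of the funding period.
Adding 7 calendar days to 2027/02/18 gives 2027/02/25, which is the last day of the notice period.
The date on which the default interest accrual becomes due: 2027/02/25 + 90 days = 2027/05/26.

2027/05/26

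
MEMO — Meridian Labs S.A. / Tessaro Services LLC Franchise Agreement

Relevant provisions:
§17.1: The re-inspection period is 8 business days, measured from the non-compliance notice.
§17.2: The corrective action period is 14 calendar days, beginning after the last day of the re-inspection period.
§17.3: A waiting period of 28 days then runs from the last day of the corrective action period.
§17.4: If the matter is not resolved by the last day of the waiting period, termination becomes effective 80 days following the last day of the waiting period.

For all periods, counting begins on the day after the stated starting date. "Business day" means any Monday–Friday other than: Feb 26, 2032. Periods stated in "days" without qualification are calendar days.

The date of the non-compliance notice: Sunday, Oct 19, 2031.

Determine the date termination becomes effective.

From Sunday, Oct 19, 2031, 8 business days (Oct 20, Oct 21, Oct 22, Oct 23, Oct 24, Oct 27, Oct 28, Oct 29, skipping weekends) brings us to Wednesday, Oct 29, 2031, which is the last day of the re-inspection period.
The last day of the corrective action period: Oct 29, 2031 + 14 days = Nov 12, 2031.
The last day of the waiting period: 28 calendar days after Nov 12, 2031 is Dec 10, 2031.
The date termination becomes effective: 80 calendar days after Dec 10, 2031 is Feb 28, 2032.

Feb 28, 2032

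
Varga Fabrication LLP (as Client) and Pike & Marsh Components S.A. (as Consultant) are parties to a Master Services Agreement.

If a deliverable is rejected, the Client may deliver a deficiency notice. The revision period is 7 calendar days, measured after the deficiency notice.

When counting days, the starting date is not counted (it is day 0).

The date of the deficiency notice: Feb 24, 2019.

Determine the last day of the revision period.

The last day of the revision period: 7 calendar days after Feb 24, 2019 is Mar 3, 2019.

Mar 3, 2019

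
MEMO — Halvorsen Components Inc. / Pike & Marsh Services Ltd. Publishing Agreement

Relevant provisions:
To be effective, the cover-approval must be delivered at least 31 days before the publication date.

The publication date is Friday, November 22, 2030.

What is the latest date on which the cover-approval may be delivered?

November 22, 2030 minus 31 days is October 22, 2030.

October 22, 2030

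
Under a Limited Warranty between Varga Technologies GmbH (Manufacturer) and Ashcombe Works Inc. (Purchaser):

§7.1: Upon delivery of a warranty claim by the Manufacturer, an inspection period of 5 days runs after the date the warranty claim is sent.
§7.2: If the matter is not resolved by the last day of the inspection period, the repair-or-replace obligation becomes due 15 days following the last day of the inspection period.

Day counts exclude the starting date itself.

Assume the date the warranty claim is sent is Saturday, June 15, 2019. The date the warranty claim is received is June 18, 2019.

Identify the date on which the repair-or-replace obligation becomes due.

July 5, 2019

The last day of the inspection period: June 15, 2019 + 5 days = June 20, 2019.
The date on which the repair-or-replace obligation becomes due: 15 calendar days after June 20, 2019 is July 5, 2019.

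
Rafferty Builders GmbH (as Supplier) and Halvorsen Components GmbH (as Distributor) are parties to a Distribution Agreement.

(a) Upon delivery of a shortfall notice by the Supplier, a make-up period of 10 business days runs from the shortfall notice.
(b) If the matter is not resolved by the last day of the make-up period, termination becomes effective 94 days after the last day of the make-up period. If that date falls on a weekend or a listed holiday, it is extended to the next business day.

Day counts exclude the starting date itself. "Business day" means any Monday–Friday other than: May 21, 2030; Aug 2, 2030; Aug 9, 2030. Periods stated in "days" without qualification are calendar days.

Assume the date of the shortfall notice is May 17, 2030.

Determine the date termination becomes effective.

The last day of the make-up period: 10 business days after Friday, May 17, 2030, skipping weekends and the listed holiday on May 21 — May 20, May 22, May 23, May 24, May 27, May 28, May 29, May 30, May 31, Jun 3 — lands on Monday, Jun 3, 2030.
The date termination becomes effective: 94 calendar days after Jun 3, 2030 is Sep 5, 2030. Sep 5, 2030 is a Thursday and is not a listed holiday, so no roll-forward applies.

Sep 5, 2030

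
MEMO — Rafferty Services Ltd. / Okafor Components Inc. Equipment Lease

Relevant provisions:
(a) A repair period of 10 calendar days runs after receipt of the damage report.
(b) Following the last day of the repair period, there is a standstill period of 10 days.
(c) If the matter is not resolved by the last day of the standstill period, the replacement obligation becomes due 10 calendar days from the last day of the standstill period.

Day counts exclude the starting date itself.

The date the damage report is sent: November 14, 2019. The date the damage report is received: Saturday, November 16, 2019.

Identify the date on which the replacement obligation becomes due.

December 16, 2019

Adding 10 calendar days to November 16, 2019 gives November 26, 2019, which is the last day of the repair period.
The last day of the standstill period: November 26, 2019 + 10 days = December 6, 2019.
The date on which the replacement obligation becomes due: December 6, 2019 + 10 days = December 16, 2019.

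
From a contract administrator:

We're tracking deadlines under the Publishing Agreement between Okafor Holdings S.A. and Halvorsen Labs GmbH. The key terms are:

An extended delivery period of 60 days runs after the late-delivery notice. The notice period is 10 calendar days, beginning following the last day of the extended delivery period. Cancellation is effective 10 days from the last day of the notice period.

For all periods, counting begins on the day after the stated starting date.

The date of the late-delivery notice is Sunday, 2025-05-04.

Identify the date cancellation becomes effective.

Adding 60 calendar days to 2025-05-04 gives 2025-07-03, which is the last day of the extended delivery period.
The last day of the notice period: 10 calendar days after 2025-07-03 is 2025-07-13.
The date cancellation becomes effective: 10 calendar days after 2025-07-13 is 2025-07-23.

2025-07-23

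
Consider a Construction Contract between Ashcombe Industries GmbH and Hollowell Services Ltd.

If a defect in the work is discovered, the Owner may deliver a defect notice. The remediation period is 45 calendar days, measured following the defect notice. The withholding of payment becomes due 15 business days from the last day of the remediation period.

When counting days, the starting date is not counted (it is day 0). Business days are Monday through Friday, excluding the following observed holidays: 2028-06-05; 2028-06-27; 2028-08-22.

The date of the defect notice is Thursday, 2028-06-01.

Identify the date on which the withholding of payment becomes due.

The last day of the remediation period: 45 calendar days after 2028-06-01 is 2028-07-16.
The date on which the withholding of payment becomes due: 15 business days after Sunday, 2028-07-16, skipping weekends — Jul 17, Jul 18, Jul 19, Jul 20, …, Aug 2, Aug 3, Aug 4 — lands on Friday, 2028-08-04.

2028-08-04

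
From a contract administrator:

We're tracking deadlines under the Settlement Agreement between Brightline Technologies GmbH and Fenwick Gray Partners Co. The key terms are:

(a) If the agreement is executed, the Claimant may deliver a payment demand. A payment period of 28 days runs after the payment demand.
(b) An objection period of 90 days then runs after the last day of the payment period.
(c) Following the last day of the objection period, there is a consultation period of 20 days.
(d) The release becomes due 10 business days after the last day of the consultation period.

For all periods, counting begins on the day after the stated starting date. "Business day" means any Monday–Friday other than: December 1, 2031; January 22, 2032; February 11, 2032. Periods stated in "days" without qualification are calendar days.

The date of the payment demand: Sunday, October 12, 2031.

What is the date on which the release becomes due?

The last day of the payment period: 28 calendar days after October 12, 2031 is November 9, 2031.
The last day of the objection period: 90 calendar days after November 9, 2031 is February 7, 2032.
The last day of the consultation period: 20 calendar days after February 7, 2032 is February 27, 2032.
From Friday, February 27, 2032, 10 business days (Mar 1, Mar 2, Mar 3, Mar 4, Mar 5, Mar 8, Mar 9, Mar 10, Mar 11, Mar 12, skipping weekends) brings us to Friday, March 12, 2032, which is the date on which the release becomes due.

March 12, 2032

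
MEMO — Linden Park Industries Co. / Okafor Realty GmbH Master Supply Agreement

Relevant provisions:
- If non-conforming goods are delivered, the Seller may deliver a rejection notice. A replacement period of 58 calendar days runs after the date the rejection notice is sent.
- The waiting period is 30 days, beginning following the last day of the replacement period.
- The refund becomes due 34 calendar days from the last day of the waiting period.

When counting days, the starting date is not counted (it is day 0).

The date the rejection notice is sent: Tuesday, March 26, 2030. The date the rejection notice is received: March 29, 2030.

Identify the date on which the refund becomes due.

Adding 58 calendar days to March 26, 2030 gives May 23, 2030, which is the last day of the replacement period.
The last day of the waiting period: May 23, 2030 + 30 days = June 22, 2030.
The date on which the refund becomes due: 34 calendar days after June 22, 2030 is July 26, 2030.

July 26, 2030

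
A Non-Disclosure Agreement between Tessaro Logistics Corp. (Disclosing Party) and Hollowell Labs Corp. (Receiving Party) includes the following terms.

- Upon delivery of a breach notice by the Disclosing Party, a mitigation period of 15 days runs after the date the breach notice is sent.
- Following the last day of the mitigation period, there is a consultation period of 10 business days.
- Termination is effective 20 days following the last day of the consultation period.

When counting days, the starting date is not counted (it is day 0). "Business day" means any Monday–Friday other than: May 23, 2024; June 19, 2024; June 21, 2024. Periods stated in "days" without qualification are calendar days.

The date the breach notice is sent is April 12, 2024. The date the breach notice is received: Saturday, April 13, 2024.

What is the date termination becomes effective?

May 30, 2024

The last day of the mitigation period: 15 calendar days after April 12, 2024 is April 27, 2024.
From Saturday, April 27, 2024, 10 business days (Apr 29, Apr 30, May 1, May 2, May 3, May 6, May 7, May 8, May 9, May 10, skipping weekends) brings us to Friday, May 10, 2024, which is the last day of the consultation period.
Adding 20 calendar days to May 10, 2024 gives May 30, 2024, which is the date termination becomes effective.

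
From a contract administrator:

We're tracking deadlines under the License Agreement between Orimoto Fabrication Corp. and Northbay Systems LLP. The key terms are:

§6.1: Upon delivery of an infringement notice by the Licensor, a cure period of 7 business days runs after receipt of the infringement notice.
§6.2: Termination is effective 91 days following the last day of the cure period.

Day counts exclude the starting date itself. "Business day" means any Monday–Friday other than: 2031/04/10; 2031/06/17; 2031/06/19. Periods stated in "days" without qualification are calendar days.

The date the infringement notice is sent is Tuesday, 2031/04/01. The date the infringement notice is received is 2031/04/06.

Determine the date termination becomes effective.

2031/07/16

The last day of the cure period: counting 7 business days from Sunday, 2031/04/06 (Apr 7, Apr 8, Apr 9, Apr 11, Apr 14, Apr 15, Apr 16, skipping weekends and the listed holiday on Apr 10) reaches Wednesday, 2031/04/16.
The date termination becomes effective: 2031/04/16 + 91 days = 2031/07/16.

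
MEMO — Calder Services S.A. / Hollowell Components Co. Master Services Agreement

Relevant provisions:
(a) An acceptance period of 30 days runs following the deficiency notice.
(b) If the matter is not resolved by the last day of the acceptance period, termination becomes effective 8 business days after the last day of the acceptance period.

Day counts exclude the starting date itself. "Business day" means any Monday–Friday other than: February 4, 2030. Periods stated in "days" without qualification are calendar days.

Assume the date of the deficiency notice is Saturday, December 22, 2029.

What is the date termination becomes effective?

The last day of the acceptance period: December 22, 2029 + 30 days = January 21, 2030.
The date termination becomes effective: 8 business days after Monday, January 21, 2030, skipping weekends — Jan 22, Jan 23, Jan 24, Jan 25, Jan 28, Jan 29, Jan 30, Jan 31 — lands on Thursday, January 31, 2030.

January 31, 2030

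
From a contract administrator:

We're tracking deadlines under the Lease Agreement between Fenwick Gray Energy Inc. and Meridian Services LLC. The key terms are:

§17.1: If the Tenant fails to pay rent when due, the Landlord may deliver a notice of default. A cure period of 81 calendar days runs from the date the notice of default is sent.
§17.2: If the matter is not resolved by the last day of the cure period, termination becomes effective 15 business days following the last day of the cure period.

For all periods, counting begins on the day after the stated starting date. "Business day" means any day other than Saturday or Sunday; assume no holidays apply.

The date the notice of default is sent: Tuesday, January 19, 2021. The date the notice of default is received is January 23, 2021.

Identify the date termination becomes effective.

April 30, 2021

The last day of the cure period: January 19, 2021 + 81 days = April 10, 2021.
The date termination becomes effective: counting 15 business days from Saturday, April 10, 2021 (Apr 12, Apr 13, Apr 14, Apr 15, …, Apr 28, Apr 29, Apr 30, skipping weekends) reaches Friday, April 30, 2021.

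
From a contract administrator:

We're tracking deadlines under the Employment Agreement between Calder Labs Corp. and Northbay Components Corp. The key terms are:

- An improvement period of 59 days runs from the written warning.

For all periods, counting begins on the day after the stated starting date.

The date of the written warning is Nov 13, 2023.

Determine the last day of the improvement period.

Jan 11, 2024

The last day of the improvement period: Nov 13, 2023 + 59 days = Jan 11, 2024.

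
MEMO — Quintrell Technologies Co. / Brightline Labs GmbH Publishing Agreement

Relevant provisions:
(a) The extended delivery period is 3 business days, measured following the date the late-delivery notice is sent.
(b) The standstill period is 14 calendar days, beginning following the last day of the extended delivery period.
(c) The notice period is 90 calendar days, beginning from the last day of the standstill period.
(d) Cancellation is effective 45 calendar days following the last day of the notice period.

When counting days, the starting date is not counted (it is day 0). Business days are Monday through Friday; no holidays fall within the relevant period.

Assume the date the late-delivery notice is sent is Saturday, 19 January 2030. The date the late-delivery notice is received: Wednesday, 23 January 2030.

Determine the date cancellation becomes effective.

21 June 2030

From Saturday, 19 January 2030, 3 business days (Jan 21, Jan 22, Jan 23, skipping weekends) brings us to Wednesday, 23 January 2030, which is the last day of the extended delivery period.
Adding 14 calendar days to 23 January 2030 gives 6 February 2030, which is the last day of the standstill period.
The last day of the notice period: 90 calendar days after 6 February 2030 is 7 May 2030.
The date cancellation becomes effective: 7 May 2030 + 45 days = 21 June 2030.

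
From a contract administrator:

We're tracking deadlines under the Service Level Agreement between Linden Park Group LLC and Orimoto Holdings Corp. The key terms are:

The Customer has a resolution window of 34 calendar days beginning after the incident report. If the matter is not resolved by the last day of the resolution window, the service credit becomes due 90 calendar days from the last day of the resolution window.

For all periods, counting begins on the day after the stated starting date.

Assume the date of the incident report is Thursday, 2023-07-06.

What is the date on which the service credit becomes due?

The last day of the resolution window: 2023-07-06 + 34 days = 2023-08-09.
The date on which the service credit becomes due: 90 calendar days after 2023-08-09 is 2023-11-07.

2023-11-07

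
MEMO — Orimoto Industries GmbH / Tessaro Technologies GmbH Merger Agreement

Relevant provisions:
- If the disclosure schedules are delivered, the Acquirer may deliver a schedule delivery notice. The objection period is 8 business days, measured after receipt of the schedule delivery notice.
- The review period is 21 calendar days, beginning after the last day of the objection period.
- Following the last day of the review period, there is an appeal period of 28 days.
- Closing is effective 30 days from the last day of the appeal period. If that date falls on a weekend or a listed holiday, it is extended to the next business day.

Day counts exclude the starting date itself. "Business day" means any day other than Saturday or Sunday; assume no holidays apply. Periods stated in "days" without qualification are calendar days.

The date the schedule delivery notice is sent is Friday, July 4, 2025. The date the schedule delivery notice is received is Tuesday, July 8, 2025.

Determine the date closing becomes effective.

October 6, 2025

The last day of the objection period: counting 8 business days from Tuesday, July 8, 2025 (Jul 9, Jul 10, Jul 11, Jul 14, Jul 15, Jul 16, Jul 17, Jul 18, skipping weekends) reaches Friday, July 18, 2025.
The last day of the review period: July 18, 2025 + 21 days = August 8, 2025.
The last day of the appeal period: August 8, 2025 + 28 days = September 5, 2025.
The date closing becomes effective: 30 calendar days after September 5, 2025 is October 5, 2025. That falls on a Sunday, so it rolls to the next business day, Monday, October 6, 2025.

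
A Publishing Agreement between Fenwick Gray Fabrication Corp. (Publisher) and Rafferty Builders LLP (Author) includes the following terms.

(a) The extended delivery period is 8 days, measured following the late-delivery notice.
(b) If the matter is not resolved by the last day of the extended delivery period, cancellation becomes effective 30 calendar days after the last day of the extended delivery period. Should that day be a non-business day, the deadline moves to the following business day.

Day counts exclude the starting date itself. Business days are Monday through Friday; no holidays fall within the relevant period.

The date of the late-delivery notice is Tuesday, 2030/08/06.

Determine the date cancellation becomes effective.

2030/09/13

Adding 8 calendar days to 2030/08/06 gives 2030/08/14, which is the last day of the extended delivery period.
The date cancellation becomes effective: 30 calendar days after 2030/08/14 is 2030/09/13. 2030/09/13 is a Friday, so no roll-forward applies.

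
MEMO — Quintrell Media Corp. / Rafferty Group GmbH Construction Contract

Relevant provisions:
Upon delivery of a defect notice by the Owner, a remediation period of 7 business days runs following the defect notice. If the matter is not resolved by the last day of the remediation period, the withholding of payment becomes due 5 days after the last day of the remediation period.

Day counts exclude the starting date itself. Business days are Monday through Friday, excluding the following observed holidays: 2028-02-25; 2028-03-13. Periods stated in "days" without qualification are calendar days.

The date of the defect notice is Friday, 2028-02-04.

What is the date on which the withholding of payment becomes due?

2028-02-20

The last day of the remediation period: counting 7 business days from Friday, 2028-02-04 (Feb 7, Feb 8, Feb 9, Feb 10, Feb 11, Feb 14, Feb 15, skipping weekends) reaches Tuesday, 2028-02-15.
The date on which the withholding of payment becomes due: 5 calendar days after 2028-02-15 is 2028-02-20.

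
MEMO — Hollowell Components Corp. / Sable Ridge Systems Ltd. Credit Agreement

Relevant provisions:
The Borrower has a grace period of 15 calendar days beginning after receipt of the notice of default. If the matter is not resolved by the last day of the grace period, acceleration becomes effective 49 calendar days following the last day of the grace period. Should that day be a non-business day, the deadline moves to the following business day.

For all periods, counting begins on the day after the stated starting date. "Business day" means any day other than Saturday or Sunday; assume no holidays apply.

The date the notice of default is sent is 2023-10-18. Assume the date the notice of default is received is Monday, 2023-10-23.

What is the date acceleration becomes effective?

The last day of the grace period: 2023-10-23 + 15 days = 2023-11-07.
The date acceleration becomes effective: 2023-11-07 + 49 days = 2023-12-26. 2023-12-26 is a Tuesday, so no roll-forward applies.

2023-12-26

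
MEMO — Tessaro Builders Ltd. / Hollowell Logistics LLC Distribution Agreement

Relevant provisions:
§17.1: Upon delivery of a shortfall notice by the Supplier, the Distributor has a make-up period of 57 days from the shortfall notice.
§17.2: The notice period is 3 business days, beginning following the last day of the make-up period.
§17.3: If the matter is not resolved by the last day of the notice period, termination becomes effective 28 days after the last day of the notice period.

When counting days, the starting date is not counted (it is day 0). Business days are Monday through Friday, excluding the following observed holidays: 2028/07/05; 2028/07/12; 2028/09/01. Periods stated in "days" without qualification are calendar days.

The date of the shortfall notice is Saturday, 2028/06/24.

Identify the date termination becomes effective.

The last day of the make-up period: 57 calendar days after 2028/06/24 is 2028/08/20.
From Sunday, 2028/08/20, 3 business days (Aug 21, Aug 22, Aug 23, skipping weekends) brings us to Wednesday, 2028/08/23, which is the last day of the notice period.
The date termination becomes effective: 28 calendar days after 2028/08/23 is 2028/09/20.

2028/09/20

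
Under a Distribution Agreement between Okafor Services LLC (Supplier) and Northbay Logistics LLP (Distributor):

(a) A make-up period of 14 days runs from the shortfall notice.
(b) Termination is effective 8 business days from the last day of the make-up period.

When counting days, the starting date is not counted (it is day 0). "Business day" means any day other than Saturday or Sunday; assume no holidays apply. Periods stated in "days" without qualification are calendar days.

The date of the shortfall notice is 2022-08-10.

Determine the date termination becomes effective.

The last day of the make-up period: 2022-08-10 + 14 days = 2022-08-24.
The date termination becomes effective: counting 8 business days from Wednesday, 2022-08-24 (Aug 25, Aug 26, Aug 29, Aug 30, Aug 31, Sep 1, Sep 2, Sep 5, skipping weekends) reaches Monday, 2022-09-05.

2022-09-05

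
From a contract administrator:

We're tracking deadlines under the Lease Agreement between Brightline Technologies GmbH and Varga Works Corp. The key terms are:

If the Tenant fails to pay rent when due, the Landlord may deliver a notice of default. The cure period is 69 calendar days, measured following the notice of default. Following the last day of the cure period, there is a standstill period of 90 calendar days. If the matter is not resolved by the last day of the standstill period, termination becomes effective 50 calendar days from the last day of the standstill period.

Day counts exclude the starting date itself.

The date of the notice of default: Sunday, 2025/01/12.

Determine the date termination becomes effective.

The last day of the cure period: 2025/01/12 + 69 days = 2025/03/22.
The last day of the standstill period: 2025/03/22 + 90 days = 2025/06/20.
Adding 50 calendar days to 2025/06/20 gives 2025/08/09, which is the date termination becomes effective.

2025/08/09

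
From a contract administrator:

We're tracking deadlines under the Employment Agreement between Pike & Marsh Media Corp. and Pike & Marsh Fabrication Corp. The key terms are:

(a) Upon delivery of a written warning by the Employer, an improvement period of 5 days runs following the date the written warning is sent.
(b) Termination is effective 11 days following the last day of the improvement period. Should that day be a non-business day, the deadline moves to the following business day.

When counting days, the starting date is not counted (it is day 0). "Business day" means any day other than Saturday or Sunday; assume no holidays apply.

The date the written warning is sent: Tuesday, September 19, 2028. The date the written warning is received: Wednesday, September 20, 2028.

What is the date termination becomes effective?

The last day of the improvement period: 5 calendar days after September 19, 2028 is September 24, 2028.
Adding 11 calendar days to September 24, 2028 gives October 5, 2028, which is the date termination becomes effective. October 5, 2028 is a Thursday, so no roll-forward applies.

October 5, 2028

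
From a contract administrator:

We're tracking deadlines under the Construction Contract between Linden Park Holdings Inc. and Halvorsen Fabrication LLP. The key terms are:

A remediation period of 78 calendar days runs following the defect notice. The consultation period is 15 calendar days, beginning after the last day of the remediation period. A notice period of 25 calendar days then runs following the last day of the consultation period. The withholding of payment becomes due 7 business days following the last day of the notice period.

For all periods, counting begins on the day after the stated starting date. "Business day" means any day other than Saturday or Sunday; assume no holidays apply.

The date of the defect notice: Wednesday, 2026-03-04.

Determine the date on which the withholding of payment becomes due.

2026-07-09

Adding 78 calendar days to 2026-03-04 gives 2026-05-21, which is the last day of the remediation period.
Adding 15 calendar days to 2026-05-21 gives 2026-06-05, which is the last day of the consultation period.
Adding 25 calendar days to 2026-06-05 gives 2026-06-30, which is the last day of the notice period.
From Tuesday, 2026-06-30, 7 business days (Jul 1, Jul 2, Jul 3, Jul 6, Jul 7, Jul 8, Jul 9, skipping weekends) brings us to Thursday, 2026-07-09, which is the date on which the withholding of payment becomes due.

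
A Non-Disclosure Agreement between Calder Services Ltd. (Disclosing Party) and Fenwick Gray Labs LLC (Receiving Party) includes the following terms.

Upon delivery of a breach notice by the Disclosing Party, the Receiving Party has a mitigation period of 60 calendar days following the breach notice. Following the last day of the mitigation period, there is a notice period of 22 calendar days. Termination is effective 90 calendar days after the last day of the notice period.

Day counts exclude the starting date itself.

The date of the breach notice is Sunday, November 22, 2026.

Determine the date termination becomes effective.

May 13, 2027

The last day of the mitigation period: 60 calendar days after November 22, 2026 is January 21, 2027.
The last day of the notice period: January 21, 2027 + 22 days = February 12, 2027.
The date termination becomes effective: February 12, 2027 + 90 days = May 13, 2027.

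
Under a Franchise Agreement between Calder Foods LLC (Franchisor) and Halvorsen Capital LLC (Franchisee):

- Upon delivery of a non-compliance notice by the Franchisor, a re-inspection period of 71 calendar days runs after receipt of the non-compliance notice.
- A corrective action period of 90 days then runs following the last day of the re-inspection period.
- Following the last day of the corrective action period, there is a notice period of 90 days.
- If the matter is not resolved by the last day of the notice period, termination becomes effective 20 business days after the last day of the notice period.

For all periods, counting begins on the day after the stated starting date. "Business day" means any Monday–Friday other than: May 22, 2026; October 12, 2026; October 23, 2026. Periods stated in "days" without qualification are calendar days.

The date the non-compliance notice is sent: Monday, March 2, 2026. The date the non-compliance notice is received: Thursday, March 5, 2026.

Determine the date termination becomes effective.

Adding 71 calendar days to March 5, 2026 gives May 15, 2026, which is the last day of the re-inspection period.
Adding 90 calendar days to May 15, 2026 gives August 13, 2026, which is the last day of the corrective action period.
Adding 90 calendar days to August 13, 2026 gives November 11, 2026, which is the last day of the notice period.
From Wednesday, November 11, 2026, 20 business days (Nov 12, Nov 13, Nov 16, Nov 17, …, Dec 7, Dec 8, Dec 9, skipping weekends) brings us to Wednesday, December 9, 2026, which is the date termination becomes effective.

December 9, 2026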